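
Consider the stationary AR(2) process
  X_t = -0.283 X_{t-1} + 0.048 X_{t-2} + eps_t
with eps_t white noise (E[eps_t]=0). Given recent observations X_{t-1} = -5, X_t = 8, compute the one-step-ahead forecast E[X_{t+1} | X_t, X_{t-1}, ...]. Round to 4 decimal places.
E[X_{t+1} \mid \mathcal F_t] = -2.5040

For an AR(p) model X_t = c + sum_i phi_i X_{t-i} + eps_t, the
one-step-ahead conditional mean is
  E[X_{t+1} | X_t, ...] = c + sum_i phi_i X_{t+1-i}.
Substitute known values:
  E[X_{t+1} | ...] = (-0.283) * (8) + (0.048) * (-5)
                   = -2.5040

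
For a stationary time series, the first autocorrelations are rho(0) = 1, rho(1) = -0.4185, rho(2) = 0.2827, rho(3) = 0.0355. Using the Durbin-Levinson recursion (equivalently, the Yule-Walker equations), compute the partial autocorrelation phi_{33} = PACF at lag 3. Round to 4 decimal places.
\phi_{33} = 0.2380

The PACF at lag k is phi_{kk}, the last component of the solution
to the Yule-Walker system G_k phi = r_k where
  (G_k)_{ij} = rho(|i - j|), (r_k)_i = rho(i), i,j = 1..k.
Equivalently, Durbin-Levinson gives phi_{kk} iteratively:
  phi_{11} = rho(1)
  phi_{kk} = [rho(k) - sum_{j=1..k-1} phi_{k-1,j} rho(k-j)]
            / [1 - sum_{j=1..k-1} phi_{k-1,j} rho(j)],
  phi_{k,j} = phi_{k-1,j} - phi_{kk} phi_{k-1,k-j},  j = 1..k-1.
Step k = 1:
  phi_11 = rho(1) = -0.4185.
Step k = 2:
  phi_22 = [rho(2) - phi_11 rho(1)] / [1 - phi_11 rho(1)] = [0.2827 - (-0.4185)(-0.4185)] / [1 - (-0.4185)(-0.4185)]
         = 0.10755775 / 0.82485775 = 0.130396.
  Update: phi_21 = phi_11 - phi_22 phi_11 = -0.4185 - (0.130396)(-0.4185) = -0.363929.
Step k = 3:
  phi_33 = [rho(3) - phi_21 rho(2) - phi_22 rho(1)] / [1 - phi_21 rho(1) - phi_22 rho(2)]
    numerator   = 0.0355 - (-0.363929)(0.2827) - (0.130396)(-0.4185) = 0.19295339
    denominator = 1 - (-0.363929)(-0.4185) - (0.130396)(0.2827) = 0.8108327
  phi_33 = 0.19295339 / 0.8108327 = 0.238.
Therefore phi_{33} = 0.2380.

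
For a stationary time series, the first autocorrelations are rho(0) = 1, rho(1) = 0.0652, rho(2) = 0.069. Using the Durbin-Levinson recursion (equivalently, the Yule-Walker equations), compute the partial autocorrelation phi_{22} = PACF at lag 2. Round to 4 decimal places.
\phi_{22} = 0.0650

The PACF at lag k is phi_{kk}, the last component of the solution
to the Yule-Walker system G_k phi = r_k where
  (G_k)_{ij} = rho(|i - j|), (r_k)_i = rho(i), i,j = 1..k.
Equivalently, Durbin-Levinson gives phi_{kk} iteratively:
  phi_{11} = rho(1)
  phi_{kk} = [rho(k) - sum_{j=1..k-1} phi_{k-1,j} rho(k-j)]
            / [1 - sum_{j=1..k-1} phi_{k-1,j} rho(j)],
  phi_{k,j} = phi_{k-1,j} - phi_{kk} phi_{k-1,k-j},  j = 1..k-1.
Step k = 1:
  phi_11 = rho(1) = 0.0652.
Step k = 2:
  phi_22 = [rho(2) - phi_11 rho(1)] / [1 - phi_11 rho(1)] = [0.069 - (0.0652)(0.0652)] / [1 - (0.0652)(0.0652)]
         = 0.06474896 / 0.99574896 = 0.065.
Therefore phi_{22} = 0.0650.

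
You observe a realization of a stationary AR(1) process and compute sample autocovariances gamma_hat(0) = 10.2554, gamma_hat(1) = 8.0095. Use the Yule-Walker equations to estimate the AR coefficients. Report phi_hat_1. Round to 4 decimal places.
\hat\phi_{1} = 0.7810

The Yule-Walker equations for an AR(p) process read, in matrix form,
  Gamma_p phi = r_p,   with   (Gamma_p)_{ij} = gamma(|i - j|),
                       (r_p)_i = gamma(i),   i,j = 1..p.
Substitute the sample gammas (Toeplitz matrix and right-hand side of size 1):
  Gamma_p = [[10.2554]]
  r_p     = [8.0095]
With p = 1 this is the single equation gamma(0) phi_1 = gamma(1):
  phi_hat_1 = gamma(1) / gamma(0) = 8.0095 / 10.2554 = 0.7810.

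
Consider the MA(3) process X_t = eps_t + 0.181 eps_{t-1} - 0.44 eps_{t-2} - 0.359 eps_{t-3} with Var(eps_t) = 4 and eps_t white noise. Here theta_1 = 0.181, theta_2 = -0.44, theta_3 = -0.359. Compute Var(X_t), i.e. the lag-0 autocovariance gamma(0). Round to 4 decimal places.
\gamma(0) = 5.4210

For an MA(q) process X_t = eps_t + sum_i theta_i eps_{t-i} with
Var(eps_t) = sigma^2, the variance is
  gamma(0) = sigma^2 * (1 + sum_i theta_i^2).
  sum_i theta_i^2 = (0.181)^2 + (-0.44)^2 + (-0.359)^2 = 0.032761 + 0.1936 + 0.128881 = 0.355242.
  gamma(0) = 4 * (1 + 0.355242) = 4 * 1.355242 = 5.420968, which rounds to 5.4210.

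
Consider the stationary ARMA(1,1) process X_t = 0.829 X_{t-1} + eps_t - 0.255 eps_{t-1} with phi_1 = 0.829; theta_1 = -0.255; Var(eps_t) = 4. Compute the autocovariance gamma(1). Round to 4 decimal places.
\gamma(1) = 5.7892

Multiply the model equation by X_{t-k} and take expectations. With theta_0 = psi_0 = 1 and psi_j the MA(infinity) weights, this gives
  gamma(k) - sum_i phi_i gamma(k-i) = c_k,
  c_k = sigma^2 * sum_{j=k..q} theta_j psi_{j-k}   (c_k = 0 for k > q),
using gamma(-m) = gamma(m).
psi-weights needed (psi_j = theta_j + sum_i phi_i psi_{j-i}):
  psi_1 = theta_1 + phi_1 = -0.255 + (0.829) = 0.574
Right-hand sides:
  c_0 = sigma^2 (1 + theta_1 psi_1) = 4 * (1 + (-0.255)(0.574)) = 4 * 0.85363 = 3.41452
  c_1 = sigma^2 theta_1 = 4 * (-0.255) = -1.02
  c_2 = 0
Equations for k = 0 and k = 1 (AR order 1):
  gamma(0) = phi_1 gamma(1) + c_0
  gamma(1) = phi_1 gamma(0) + c_1
Substituting the second into the first: gamma(0) (1 - phi_1^2) = c_0 + phi_1 c_1, so
  gamma(0) = (c_0 + phi_1 c_1) / (1 - phi_1^2) = (3.41452 + (0.829)(-1.02)) / (1 - (0.829)^2) = 2.56894 / 0.312759 = 8.2138.
  gamma(1) = phi_1 gamma(0) + c_1 = (0.829)(8.2138) + (-1.02) = 5.789241.
Therefore gamma(1) = 5.7892 (to 4 decimal places).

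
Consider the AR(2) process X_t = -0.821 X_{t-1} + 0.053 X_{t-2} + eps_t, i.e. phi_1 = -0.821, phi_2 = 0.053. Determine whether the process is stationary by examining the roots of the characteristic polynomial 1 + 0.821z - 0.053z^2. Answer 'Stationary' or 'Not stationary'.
\text{Stationary}

The AR(p) characteristic polynomial is P(z) = 1 + 0.821z - 0.053z^2.
Stationarity requires all roots to lie outside the unit circle, i.e. |z| > 1 for every root.
Set 1 + (0.821) z + (-0.053) z^2 = 0, i.e. a z^2 + b z + c = 0 with a = -0.053, b = 0.821, c = 1.
Discriminant D = b^2 - 4ac = (0.821)^2 - 4*(-0.053)*1 = 0.674041 - (-0.212) = 0.886041.
D >= 0, so the roots are real: z = (-b +/- sqrt(D)) / (2a) = (-0.821 +/- 0.941298) / (-0.106).
  z_1 = (-0.821 + 0.941298) / (-0.106) = -1.1349,   |z_1| = 1.1349.
  z_2 = (-0.821 - 0.941298) / (-0.106) = 16.6254,   |z_2| = 16.6254.
Moduli of all roots: 1.1349, 16.6254.
All moduli strictly greater than 1? Yes.
Verdict: Stationary.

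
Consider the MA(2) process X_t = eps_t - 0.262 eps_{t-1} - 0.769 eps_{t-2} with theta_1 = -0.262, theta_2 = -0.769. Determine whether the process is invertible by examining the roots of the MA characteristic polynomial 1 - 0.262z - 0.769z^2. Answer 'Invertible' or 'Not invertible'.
\text{Not invertible}

The MA(q) characteristic polynomial is P(z) = 1 - 0.262z - 0.769z^2.
Invertibility requires all roots to lie outside the unit circle, i.e. |z| > 1 for every root.
Set 1 + (-0.262) z + (-0.769) z^2 = 0, i.e. a z^2 + b z + c = 0 with a = -0.769, b = -0.262, c = 1.
Discriminant D = b^2 - 4ac = (-0.262)^2 - 4*(-0.769)*1 = 0.068644 - (-3.076) = 3.144644.
D >= 0, so the roots are real: z = (-b +/- sqrt(D)) / (2a) = (0.262 +/- 1.773314) / (-1.538).
  z_1 = (0.262 + 1.773314) / (-1.538) = -1.3234,   |z_1| = 1.3234.
  z_2 = (0.262 - 1.773314) / (-1.538) = 0.9826,   |z_2| = 0.9826.
Moduli of all roots: 1.3234, 0.9826.
All moduli strictly greater than 1? No.
Verdict: Not invertible.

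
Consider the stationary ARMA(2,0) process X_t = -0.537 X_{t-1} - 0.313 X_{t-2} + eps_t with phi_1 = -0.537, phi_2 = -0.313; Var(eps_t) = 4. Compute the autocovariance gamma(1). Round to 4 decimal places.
\gamma(1) = -2.1779

Multiply the model equation by X_{t-k} and take expectations. With theta_0 = psi_0 = 1 and psi_j the MA(infinity) weights, this gives
  gamma(k) - sum_i phi_i gamma(k-i) = c_k,
  c_k = sigma^2 * sum_{j=k..q} theta_j psi_{j-k}   (c_k = 0 for k > q),
using gamma(-m) = gamma(m).
Pure AR (q = 0): c_0 = sigma^2 = 4, c_k = 0 for k >= 1.
Equations for k = 0, 1, 2 (AR order 2, c_2 = 0):
  (E0) gamma(0) = phi_1 gamma(1) + phi_2 gamma(2) + c_0
  (E1) gamma(1) = phi_1 gamma(0) + phi_2 gamma(1) + c_1
  (E2) gamma(2) = phi_1 gamma(1) + phi_2 gamma(0)
From (E1): gamma(1) = A gamma(0) + B with
  A = phi_1 / (1 - phi_2) = -0.537 / 1.313 = -0.408987,   B = c_1 / (1 - phi_2) = 0 / 1.313 = 0.
Insert (E2) into (E0): gamma(0) (1 - phi_2^2) = phi_1 (1 + phi_2) gamma(1) + c_0.
  phi_1 (1 + phi_2) = (-0.537)(0.687) = -0.368919,   1 - phi_2^2 = 0.902031.
Replace gamma(1) by A gamma(0) + B and collect gamma(0):
  gamma(0) [0.902031 - (-0.368919)(-0.408987)] = c_0 = 4
  gamma(0) * 0.751148 = 4
  gamma(0) = 4 / 0.751148 = 5.325183.
  gamma(1) = A gamma(0) = (-0.408987)(5.325183) = -2.177931.
Therefore gamma(1) = -2.1779 (to 4 decimal places).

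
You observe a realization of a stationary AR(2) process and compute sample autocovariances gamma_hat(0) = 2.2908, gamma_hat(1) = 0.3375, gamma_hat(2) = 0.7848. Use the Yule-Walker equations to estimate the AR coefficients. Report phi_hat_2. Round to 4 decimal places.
\hat\phi_{2} = 0.3280

The Yule-Walker equations for an AR(p) process read, in matrix form,
  Gamma_p phi = r_p,   with   (Gamma_p)_{ij} = gamma(|i - j|),
                       (r_p)_i = gamma(i),   i,j = 1..p.
Substitute the sample gammas (Toeplitz matrix and right-hand side of size 2):
  Gamma_p = [[2.2908, 0.3375], [0.3375, 2.2908]]
  r_p     = [0.3375, 0.7848]
Written out:
  2.2908 phi_1 + 0.3375 phi_2 = 0.3375
  0.3375 phi_1 + 2.2908 phi_2 = 0.7848
Solve by Cramer's rule:
  det = gamma(0)^2 - gamma(1)^2 = (2.2908)^2 - (0.3375)^2 = 5.24776464 - 0.11390625 = 5.13385839
  phi_hat_1 = [gamma(1) gamma(0) - gamma(1) gamma(2)] / det = [(0.3375)(2.2908) - (0.3375)(0.7848)] / 5.13385839 = 0.508275 / 5.13385839 = 0.099
  phi_hat_2 = [gamma(0) gamma(2) - gamma(1)^2] / det = [(2.2908)(0.7848) - (0.3375)^2] / 5.13385839 = 1.68391359 / 5.13385839 = 0.328
So phi_hat = [0.0990, 0.3280].
Therefore phi_hat_2 = 0.3280.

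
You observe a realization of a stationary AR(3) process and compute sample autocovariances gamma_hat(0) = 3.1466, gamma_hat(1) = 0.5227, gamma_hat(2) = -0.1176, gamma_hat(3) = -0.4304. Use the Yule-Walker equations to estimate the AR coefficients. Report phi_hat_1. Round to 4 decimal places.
\hat\phi_{1} = 0.1690

The Yule-Walker equations for an AR(p) process read, in matrix form,
  Gamma_p phi = r_p,   with   (Gamma_p)_{ij} = gamma(|i - j|),
                       (r_p)_i = gamma(i),   i,j = 1..p.
Substitute the sample gammas (Toeplitz matrix and right-hand side of size 3):
  Gamma_p = [[3.1466, 0.5227, -0.1176], [0.5227, 3.1466, 0.5227], [-0.1176, 0.5227, 3.1466]]
  r_p     = [0.5227, -0.1176, -0.4304]
Written out (R1..R3):
  (R1) 3.1466 phi_1 + 0.5227 phi_2 - 0.1176 phi_3 = 0.5227
  (R2) 0.5227 phi_1 + 3.1466 phi_2 + 0.5227 phi_3 = -0.1176
  (R3) -0.1176 phi_1 + 0.5227 phi_2 + 3.1466 phi_3 = -0.4304
Gaussian elimination:
  R2 <- R2 - (0.5227/3.1466) R1 = R2 - (0.166116) R1:  3.059771 phi_2 + 0.542235 phi_3 = -0.204429
  R3 <- R3 - (-0.1176/3.1466) R1 = R3 - (-0.037374) R1:  0.542235 phi_2 + 3.142205 phi_3 = -0.410865
  R3 <- R3 - (0.542235/3.059771) R2 = R3 - (0.177214) R2:  3.046113 phi_3 = -0.374637
Back-substitution:
  phi_hat_3 = -0.374637 / 3.046113 = -0.122989
  phi_hat_2 = (-0.204429 - (0.542235)(-0.122989)) / 3.059771 = -0.045016
  phi_hat_1 = (0.5227 - (0.5227)(-0.045016) - (-0.1176)(-0.122989)) / 3.1466 = 0.168997
So phi_hat = [0.1690, -0.0450, -0.1230].
Therefore phi_hat_1 = 0.1690.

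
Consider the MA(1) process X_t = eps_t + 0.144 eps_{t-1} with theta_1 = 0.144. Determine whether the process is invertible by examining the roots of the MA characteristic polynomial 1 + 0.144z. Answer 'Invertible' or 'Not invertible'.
\text{Invertible}

The MA(q) characteristic polynomial is P(z) = 1 + 0.144z.
Invertibility requires all roots to lie outside the unit circle, i.e. |z| > 1 for every root.
This is linear in z: 1 + (0.144) z = 0  =>  z = -1/(0.144) = -6.944444,  |z| = 6.944444.
Moduli of all roots: 6.9444.
All moduli strictly greater than 1? Yes.
Verdict: Invertible.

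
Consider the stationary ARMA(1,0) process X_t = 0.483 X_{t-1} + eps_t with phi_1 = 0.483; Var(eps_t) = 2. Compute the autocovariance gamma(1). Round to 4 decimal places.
\gamma(1) = 1.2599

Multiply the model equation by X_{t-k} and take expectations. With theta_0 = psi_0 = 1 and psi_j the MA(infinity) weights, this gives
  gamma(k) - sum_i phi_i gamma(k-i) = c_k,
  c_k = sigma^2 * sum_{j=k..q} theta_j psi_{j-k}   (c_k = 0 for k > q),
using gamma(-m) = gamma(m).
Pure AR (q = 0): c_0 = sigma^2 = 2, c_k = 0 for k >= 1.
Equations for k = 0 and k = 1 (AR order 1):
  gamma(0) = phi_1 gamma(1) + c_0
  gamma(1) = phi_1 gamma(0) + c_1
Substituting the second into the first: gamma(0) (1 - phi_1^2) = c_0 + phi_1 c_1, so
  gamma(0) = c_0 / (1 - phi_1^2) = 2 / (1 - (0.483)^2) = 2 / 0.766711 = 2.608545.
  gamma(1) = phi_1 gamma(0) = (0.483)(2.608545) = 1.259927.
Therefore gamma(1) = 1.2599 (to 4 decimal places).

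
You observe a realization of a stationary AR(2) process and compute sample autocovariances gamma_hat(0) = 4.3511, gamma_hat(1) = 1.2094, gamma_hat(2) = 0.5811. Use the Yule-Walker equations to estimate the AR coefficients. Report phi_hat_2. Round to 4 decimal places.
\hat\phi_{2} = 0.0610

The Yule-Walker equations for an AR(p) process read, in matrix form,
  Gamma_p phi = r_p,   with   (Gamma_p)_{ij} = gamma(|i - j|),
                       (r_p)_i = gamma(i),   i,j = 1..p.
Substitute the sample gammas (Toeplitz matrix and right-hand side of size 2):
  Gamma_p = [[4.3511, 1.2094], [1.2094, 4.3511]]
  r_p     = [1.2094, 0.5811]
Written out:
  4.3511 phi_1 + 1.2094 phi_2 = 1.2094
  1.2094 phi_1 + 4.3511 phi_2 = 0.5811
Solve by Cramer's rule:
  det = gamma(0)^2 - gamma(1)^2 = (4.3511)^2 - (1.2094)^2 = 18.93207121 - 1.46264836 = 17.46942285
  phi_hat_1 = [gamma(1) gamma(0) - gamma(1) gamma(2)] / det = [(1.2094)(4.3511) - (1.2094)(0.5811)] / 17.46942285 = 4.559438 / 17.46942285 = 0.261
  phi_hat_2 = [gamma(0) gamma(2) - gamma(1)^2] / det = [(4.3511)(0.5811) - (1.2094)^2] / 17.46942285 = 1.06577585 / 17.46942285 = 0.061
So phi_hat = [0.2610, 0.0610].
Therefore phi_hat_2 = 0.0610.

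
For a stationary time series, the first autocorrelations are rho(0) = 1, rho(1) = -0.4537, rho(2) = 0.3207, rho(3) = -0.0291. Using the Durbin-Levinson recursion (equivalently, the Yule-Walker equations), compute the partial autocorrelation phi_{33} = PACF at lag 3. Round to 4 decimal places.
\phi_{33} = 0.2070

The PACF at lag k is phi_{kk}, the last component of the solution
to the Yule-Walker system G_k phi = r_k where
  (G_k)_{ij} = rho(|i - j|), (r_k)_i = rho(i), i,j = 1..k.
Equivalently, Durbin-Levinson gives phi_{kk} iteratively:
  phi_{11} = rho(1)
  phi_{kk} = [rho(k) - sum_{j=1..k-1} phi_{k-1,j} rho(k-j)]
            / [1 - sum_{j=1..k-1} phi_{k-1,j} rho(j)],
  phi_{k,j} = phi_{k-1,j} - phi_{kk} phi_{k-1,k-j},  j = 1..k-1.
Step k = 1:
  phi_11 = rho(1) = -0.4537.
Step k = 2:
  phi_22 = [rho(2) - phi_11 rho(1)] / [1 - phi_11 rho(1)] = [0.3207 - (-0.4537)(-0.4537)] / [1 - (-0.4537)(-0.4537)]
         = 0.11485631 / 0.79415631 = 0.144627.
  Update: phi_21 = phi_11 - phi_22 phi_11 = -0.4537 - (0.144627)(-0.4537) = -0.388083.
Step k = 3:
  phi_33 = [rho(3) - phi_21 rho(2) - phi_22 rho(1)] / [1 - phi_21 rho(1) - phi_22 rho(2)]
    numerator   = -0.0291 - (-0.388083)(0.3207) - (0.144627)(-0.4537) = 0.16097535
    denominator = 1 - (-0.388083)(-0.4537) - (0.144627)(0.3207) = 0.77754501
  phi_33 = 0.16097535 / 0.77754501 = 0.207.
Therefore phi_{33} = 0.2070.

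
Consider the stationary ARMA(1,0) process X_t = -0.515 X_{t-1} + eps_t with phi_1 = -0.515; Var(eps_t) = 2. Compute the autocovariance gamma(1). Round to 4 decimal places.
\gamma(1) = -1.4018

Multiply the model equation by X_{t-k} and take expectations. With theta_0 = psi_0 = 1 and psi_j the MA(infinity) weights, this gives
  gamma(k) - sum_i phi_i gamma(k-i) = c_k,
  c_k = sigma^2 * sum_{j=k..q} theta_j psi_{j-k}   (c_k = 0 for k > q),
using gamma(-m) = gamma(m).
Pure AR (q = 0): c_0 = sigma^2 = 2, c_k = 0 for k >= 1.
Equations for k = 0 and k = 1 (AR order 1):
  gamma(0) = phi_1 gamma(1) + c_0
  gamma(1) = phi_1 gamma(0) + c_1
Substituting the second into the first: gamma(0) (1 - phi_1^2) = c_0 + phi_1 c_1, so
  gamma(0) = c_0 / (1 - phi_1^2) = 2 / (1 - (-0.515)^2) = 2 / 0.734775 = 2.721922.
  gamma(1) = phi_1 gamma(0) = (-0.515)(2.721922) = -1.40179.
Therefore gamma(1) = -1.4018 (to 4 decimal places).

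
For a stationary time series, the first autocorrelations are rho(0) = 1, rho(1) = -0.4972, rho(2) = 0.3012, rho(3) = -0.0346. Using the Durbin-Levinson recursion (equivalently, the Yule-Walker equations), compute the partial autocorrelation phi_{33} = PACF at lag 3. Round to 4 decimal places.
\phi_{33} = 0.1870

The PACF at lag k is phi_{kk}, the last component of the solution
to the Yule-Walker system G_k phi = r_k where
  (G_k)_{ij} = rho(|i - j|), (r_k)_i = rho(i), i,j = 1..k.
Equivalently, Durbin-Levinson gives phi_{kk} iteratively:
  phi_{11} = rho(1)
  phi_{kk} = [rho(k) - sum_{j=1..k-1} phi_{k-1,j} rho(k-j)]
            / [1 - sum_{j=1..k-1} phi_{k-1,j} rho(j)],
  phi_{k,j} = phi_{k-1,j} - phi_{kk} phi_{k-1,k-j},  j = 1..k-1.
Step k = 1:
  phi_11 = rho(1) = -0.4972.
Step k = 2:
  phi_22 = [rho(2) - phi_11 rho(1)] / [1 - phi_11 rho(1)] = [0.3012 - (-0.4972)(-0.4972)] / [1 - (-0.4972)(-0.4972)]
         = 0.05399216 / 0.75279216 = 0.071723.
  Update: phi_21 = phi_11 - phi_22 phi_11 = -0.4972 - (0.071723)(-0.4972) = -0.46154.
Step k = 3:
  phi_33 = [rho(3) - phi_21 rho(2) - phi_22 rho(1)] / [1 - phi_21 rho(1) - phi_22 rho(2)]
    numerator   = -0.0346 - (-0.46154)(0.3012) - (0.071723)(-0.4972) = 0.14007616
    denominator = 1 - (-0.46154)(-0.4972) - (0.071723)(0.3012) = 0.74891971
  phi_33 = 0.14007616 / 0.74891971 = 0.187.
Therefore phi_{33} = 0.1870.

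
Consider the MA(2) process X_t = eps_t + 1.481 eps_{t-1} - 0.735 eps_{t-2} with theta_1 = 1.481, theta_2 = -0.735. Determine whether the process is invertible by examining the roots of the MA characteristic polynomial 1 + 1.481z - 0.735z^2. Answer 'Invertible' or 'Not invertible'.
\text{Not invertible}

The MA(q) characteristic polynomial is P(z) = 1 + 1.481z - 0.735z^2.
Invertibility requires all roots to lie outside the unit circle, i.e. |z| > 1 for every root.
Set 1 + (1.481) z + (-0.735) z^2 = 0, i.e. a z^2 + b z + c = 0 with a = -0.735, b = 1.481, c = 1.
Discriminant D = b^2 - 4ac = (1.481)^2 - 4*(-0.735)*1 = 2.193361 - (-2.94) = 5.133361.
D >= 0, so the roots are real: z = (-b +/- sqrt(D)) / (2a) = (-1.481 +/- 2.265692) / (-1.47).
  z_1 = (-1.481 + 2.265692) / (-1.47) = -0.5338,   |z_1| = 0.5338.
  z_2 = (-1.481 - 2.265692) / (-1.47) = 2.5488,   |z_2| = 2.5488.
Moduli of all roots: 0.5338, 2.5488.
All moduli strictly greater than 1? No.
Verdict: Not invertible.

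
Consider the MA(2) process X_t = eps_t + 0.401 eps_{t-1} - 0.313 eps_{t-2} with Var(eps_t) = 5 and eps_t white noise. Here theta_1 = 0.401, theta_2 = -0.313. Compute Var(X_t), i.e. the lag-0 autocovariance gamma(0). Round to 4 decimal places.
\gamma(0) = 6.2939

For an MA(q) process X_t = eps_t + sum_i theta_i eps_{t-i} with
Var(eps_t) = sigma^2, the variance is
  gamma(0) = sigma^2 * (1 + sum_i theta_i^2).
  sum_i theta_i^2 = (0.401)^2 + (-0.313)^2 = 0.160801 + 0.097969 = 0.25877.
  gamma(0) = 5 * (1 + 0.25877) = 5 * 1.25877 = 6.29385, which rounds to 6.2939.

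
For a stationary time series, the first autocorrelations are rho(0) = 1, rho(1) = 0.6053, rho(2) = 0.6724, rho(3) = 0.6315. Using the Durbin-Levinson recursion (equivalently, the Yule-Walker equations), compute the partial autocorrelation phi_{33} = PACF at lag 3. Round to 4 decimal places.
\phi_{33} = 0.2650

The PACF at lag k is phi_{kk}, the last component of the solution
to the Yule-Walker system G_k phi = r_k where
  (G_k)_{ij} = rho(|i - j|), (r_k)_i = rho(i), i,j = 1..k.
Equivalently, Durbin-Levinson gives phi_{kk} iteratively:
  phi_{11} = rho(1)
  phi_{kk} = [rho(k) - sum_{j=1..k-1} phi_{k-1,j} rho(k-j)]
            / [1 - sum_{j=1..k-1} phi_{k-1,j} rho(j)],
  phi_{k,j} = phi_{k-1,j} - phi_{kk} phi_{k-1,k-j},  j = 1..k-1.
Step k = 1:
  phi_11 = rho(1) = 0.6053.
Step k = 2:
  phi_22 = [rho(2) - phi_11 rho(1)] / [1 - phi_11 rho(1)] = [0.6724 - (0.6053)(0.6053)] / [1 - (0.6053)(0.6053)]
         = 0.30601191 / 0.63361191 = 0.482964.
  Update: phi_21 = phi_11 - phi_22 phi_11 = 0.6053 - (0.482964)(0.6053) = 0.312962.
Step k = 3:
  phi_33 = [rho(3) - phi_21 rho(2) - phi_22 rho(1)] / [1 - phi_21 rho(1) - phi_22 rho(2)]
    numerator   = 0.6315 - (0.312962)(0.6724) - (0.482964)(0.6053) = 0.12872626
    denominator = 1 - (0.312962)(0.6053) - (0.482964)(0.6724) = 0.48581909
  phi_33 = 0.12872626 / 0.48581909 = 0.265.
Therefore phi_{33} = 0.2650.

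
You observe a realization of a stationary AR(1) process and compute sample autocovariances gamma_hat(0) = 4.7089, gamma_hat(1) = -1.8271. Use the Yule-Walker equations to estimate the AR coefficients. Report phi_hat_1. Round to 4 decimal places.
\hat\phi_{1} = -0.3880

The Yule-Walker equations for an AR(p) process read, in matrix form,
  Gamma_p phi = r_p,   with   (Gamma_p)_{ij} = gamma(|i - j|),
                       (r_p)_i = gamma(i),   i,j = 1..p.
Substitute the sample gammas (Toeplitz matrix and right-hand side of size 1):
  Gamma_p = [[4.7089]]
  r_p     = [-1.8271]
With p = 1 this is the single equation gamma(0) phi_1 = gamma(1):
  phi_hat_1 = gamma(1) / gamma(0) = -1.8271 / 4.7089 = -0.3880.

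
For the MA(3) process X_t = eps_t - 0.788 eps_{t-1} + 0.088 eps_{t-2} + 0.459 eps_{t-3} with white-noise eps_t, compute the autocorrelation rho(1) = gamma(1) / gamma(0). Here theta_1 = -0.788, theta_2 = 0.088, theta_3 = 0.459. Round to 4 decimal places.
\rho(1) = -0.4441

For an MA(q) process with theta_0 = 1, the autocovariance is
  gamma(k) = sigma^2 * sum_{i=0..q-k} theta_i * theta_{i+k},
and rho(k) = gamma(k) / gamma(0). Sigma^2 cancels.
  numerator   = (1)*(-0.788) + (-0.788)*(0.088) + (0.088)*(0.459) = -0.816952.
  denominator = (1)^2 + (-0.788)^2 + (0.088)^2 + (0.459)^2 = 1.839369.
  rho(1) = -0.816952 / 1.839369 = -0.4441.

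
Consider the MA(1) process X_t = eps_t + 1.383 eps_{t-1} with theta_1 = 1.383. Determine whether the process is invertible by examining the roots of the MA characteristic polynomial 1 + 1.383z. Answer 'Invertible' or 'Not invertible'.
\text{Not invertible}

The MA(q) characteristic polynomial is P(z) = 1 + 1.383z.
Invertibility requires all roots to lie outside the unit circle, i.e. |z| > 1 for every root.
This is linear in z: 1 + (1.383) z = 0  =>  z = -1/(1.383) = -0.723066,  |z| = 0.723066.
Moduli of all roots: 0.7231.
All moduli strictly greater than 1? No.
Verdict: Not invertible.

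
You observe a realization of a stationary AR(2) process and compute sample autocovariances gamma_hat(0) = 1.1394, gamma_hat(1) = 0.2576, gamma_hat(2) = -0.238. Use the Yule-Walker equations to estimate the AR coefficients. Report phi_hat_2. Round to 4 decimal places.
\hat\phi_{2} = -0.2740

The Yule-Walker equations for an AR(p) process read, in matrix form,
  Gamma_p phi = r_p,   with   (Gamma_p)_{ij} = gamma(|i - j|),
                       (r_p)_i = gamma(i),   i,j = 1..p.
Substitute the sample gammas (Toeplitz matrix and right-hand side of size 2):
  Gamma_p = [[1.1394, 0.2576], [0.2576, 1.1394]]
  r_p     = [0.2576, -0.238]
Written out:
  1.1394 phi_1 + 0.2576 phi_2 = 0.2576
  0.2576 phi_1 + 1.1394 phi_2 = -0.238
Solve by Cramer's rule:
  det = gamma(0)^2 - gamma(1)^2 = (1.1394)^2 - (0.2576)^2 = 1.29823236 - 0.06635776 = 1.2318746
  phi_hat_1 = [gamma(1) gamma(0) - gamma(1) gamma(2)] / det = [(0.2576)(1.1394) - (0.2576)(-0.238)] / 1.2318746 = 0.35481824 / 1.2318746 = 0.288
  phi_hat_2 = [gamma(0) gamma(2) - gamma(1)^2] / det = [(1.1394)(-0.238) - (0.2576)^2] / 1.2318746 = -0.33753496 / 1.2318746 = -0.274
So phi_hat = [0.2880, -0.2740].
Therefore phi_hat_2 = -0.2740.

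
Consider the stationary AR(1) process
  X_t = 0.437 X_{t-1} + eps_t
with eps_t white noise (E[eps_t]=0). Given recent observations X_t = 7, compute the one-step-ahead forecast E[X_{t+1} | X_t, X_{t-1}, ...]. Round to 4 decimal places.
E[X_{t+1} \mid \mathcal F_t] = 3.0590

For an AR(p) model X_t = c + sum_i phi_i X_{t-i} + eps_t, the
one-step-ahead conditional mean is
  E[X_{t+1} | X_t, ...] = c + sum_i phi_i X_{t+1-i}.
Substitute known values:
  E[X_{t+1} | ...] = (0.437) * (7)
                   = 3.0590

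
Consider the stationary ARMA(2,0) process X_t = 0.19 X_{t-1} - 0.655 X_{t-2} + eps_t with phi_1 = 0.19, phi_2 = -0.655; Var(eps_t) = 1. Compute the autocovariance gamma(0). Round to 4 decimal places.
\gamma(0) = 1.7748

Multiply the model equation by X_{t-k} and take expectations. With theta_0 = psi_0 = 1 and psi_j the MA(infinity) weights, this gives
  gamma(k) - sum_i phi_i gamma(k-i) = c_k,
  c_k = sigma^2 * sum_{j=k..q} theta_j psi_{j-k}   (c_k = 0 for k > q),
using gamma(-m) = gamma(m).
Pure AR (q = 0): c_0 = sigma^2 = 1, c_k = 0 for k >= 1.
Equations for k = 0, 1, 2 (AR order 2, c_2 = 0):
  (E0) gamma(0) = phi_1 gamma(1) + phi_2 gamma(2) + c_0
  (E1) gamma(1) = phi_1 gamma(0) + phi_2 gamma(1) + c_1
  (E2) gamma(2) = phi_1 gamma(1) + phi_2 gamma(0)
From (E1): gamma(1) = A gamma(0) + B with
  A = phi_1 / (1 - phi_2) = 0.19 / 1.655 = 0.114804,   B = c_1 / (1 - phi_2) = 0 / 1.655 = 0.
Insert (E2) into (E0): gamma(0) (1 - phi_2^2) = phi_1 (1 + phi_2) gamma(1) + c_0.
  phi_1 (1 + phi_2) = (0.19)(0.345) = 0.06555,   1 - phi_2^2 = 0.570975.
Replace gamma(1) by A gamma(0) + B and collect gamma(0):
  gamma(0) [0.570975 - (0.06555)(0.114804)] = c_0 = 1
  gamma(0) * 0.56345 = 1
  gamma(0) = 1 / 0.56345 = 1.774782.
Therefore gamma(0) = 1.7748 (to 4 decimal places).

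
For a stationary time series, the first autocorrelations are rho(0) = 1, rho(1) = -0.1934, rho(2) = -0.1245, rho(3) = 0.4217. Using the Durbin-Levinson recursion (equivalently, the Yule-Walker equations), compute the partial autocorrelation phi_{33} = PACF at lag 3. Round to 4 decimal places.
\phi_{33} = 0.3860

The PACF at lag k is phi_{kk}, the last component of the solution
to the Yule-Walker system G_k phi = r_k where
  (G_k)_{ij} = rho(|i - j|), (r_k)_i = rho(i), i,j = 1..k.
Equivalently, Durbin-Levinson gives phi_{kk} iteratively:
  phi_{11} = rho(1)
  phi_{kk} = [rho(k) - sum_{j=1..k-1} phi_{k-1,j} rho(k-j)]
            / [1 - sum_{j=1..k-1} phi_{k-1,j} rho(j)],
  phi_{k,j} = phi_{k-1,j} - phi_{kk} phi_{k-1,k-j},  j = 1..k-1.
Step k = 1:
  phi_11 = rho(1) = -0.1934.
Step k = 2:
  phi_22 = [rho(2) - phi_11 rho(1)] / [1 - phi_11 rho(1)] = [-0.1245 - (-0.1934)(-0.1934)] / [1 - (-0.1934)(-0.1934)]
         = -0.16190356 / 0.96259644 = -0.168195.
  Update: phi_21 = phi_11 - phi_22 phi_11 = -0.1934 - (-0.168195)(-0.1934) = -0.225929.
Step k = 3:
  phi_33 = [rho(3) - phi_21 rho(2) - phi_22 rho(1)] / [1 - phi_21 rho(1) - phi_22 rho(2)]
    numerator   = 0.4217 - (-0.225929)(-0.1245) - (-0.168195)(-0.1934) = 0.36104302
    denominator = 1 - (-0.225929)(-0.1934) - (-0.168195)(-0.1245) = 0.93536513
  phi_33 = 0.36104302 / 0.93536513 = 0.386.
Therefore phi_{33} = 0.3860.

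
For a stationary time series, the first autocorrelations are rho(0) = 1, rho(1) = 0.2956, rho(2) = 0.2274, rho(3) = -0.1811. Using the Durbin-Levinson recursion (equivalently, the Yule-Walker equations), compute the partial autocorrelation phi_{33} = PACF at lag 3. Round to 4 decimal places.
\phi_{33} = -0.3180

The PACF at lag k is phi_{kk}, the last component of the solution
to the Yule-Walker system G_k phi = r_k where
  (G_k)_{ij} = rho(|i - j|), (r_k)_i = rho(i), i,j = 1..k.
Equivalently, Durbin-Levinson gives phi_{kk} iteratively:
  phi_{11} = rho(1)
  phi_{kk} = [rho(k) - sum_{j=1..k-1} phi_{k-1,j} rho(k-j)]
            / [1 - sum_{j=1..k-1} phi_{k-1,j} rho(j)],
  phi_{k,j} = phi_{k-1,j} - phi_{kk} phi_{k-1,k-j},  j = 1..k-1.
Step k = 1:
  phi_11 = rho(1) = 0.2956.
Step k = 2:
  phi_22 = [rho(2) - phi_11 rho(1)] / [1 - phi_11 rho(1)] = [0.2274 - (0.2956)(0.2956)] / [1 - (0.2956)(0.2956)]
         = 0.14002064 / 0.91262064 = 0.153427.
  Update: phi_21 = phi_11 - phi_22 phi_11 = 0.2956 - (0.153427)(0.2956) = 0.250247.
Step k = 3:
  phi_33 = [rho(3) - phi_21 rho(2) - phi_22 rho(1)] / [1 - phi_21 rho(1) - phi_22 rho(2)]
    numerator   = -0.1811 - (0.250247)(0.2274) - (0.153427)(0.2956) = -0.28335918
    denominator = 1 - (0.250247)(0.2956) - (0.153427)(0.2274) = 0.89113769
  phi_33 = -0.28335918 / 0.89113769 = -0.318.
Therefore phi_{33} = -0.3180.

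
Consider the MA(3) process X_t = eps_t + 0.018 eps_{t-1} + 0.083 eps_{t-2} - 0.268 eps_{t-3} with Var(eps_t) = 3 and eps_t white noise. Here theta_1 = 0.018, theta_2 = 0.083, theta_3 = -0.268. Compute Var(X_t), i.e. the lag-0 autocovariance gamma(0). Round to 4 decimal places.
\gamma(0) = 3.2371

For an MA(q) process X_t = eps_t + sum_i theta_i eps_{t-i} with
Var(eps_t) = sigma^2, the variance is
  gamma(0) = sigma^2 * (1 + sum_i theta_i^2).
  sum_i theta_i^2 = (0.018)^2 + (0.083)^2 + (-0.268)^2 = 0.000324 + 0.006889 + 0.071824 = 0.079037.
  gamma(0) = 3 * (1 + 0.079037) = 3 * 1.079037 = 3.237111, which rounds to 3.2371.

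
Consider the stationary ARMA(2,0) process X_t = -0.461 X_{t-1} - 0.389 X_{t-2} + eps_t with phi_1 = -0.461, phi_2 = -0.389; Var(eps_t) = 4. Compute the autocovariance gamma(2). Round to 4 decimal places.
\gamma(2) = -1.2500

Multiply the model equation by X_{t-k} and take expectations. With theta_0 = psi_0 = 1 and psi_j the MA(infinity) weights, this gives
  gamma(k) - sum_i phi_i gamma(k-i) = c_k,
  c_k = sigma^2 * sum_{j=k..q} theta_j psi_{j-k}   (c_k = 0 for k > q),
using gamma(-m) = gamma(m).
Pure AR (q = 0): c_0 = sigma^2 = 4, c_k = 0 for k >= 1.
Equations for k = 0, 1, 2 (AR order 2, c_2 = 0):
  (E0) gamma(0) = phi_1 gamma(1) + phi_2 gamma(2) + c_0
  (E1) gamma(1) = phi_1 gamma(0) + phi_2 gamma(1) + c_1
  (E2) gamma(2) = phi_1 gamma(1) + phi_2 gamma(0)
From (E1): gamma(1) = A gamma(0) + B with
  A = phi_1 / (1 - phi_2) = -0.461 / 1.389 = -0.331893,   B = c_1 / (1 - phi_2) = 0 / 1.389 = 0.
Insert (E2) into (E0): gamma(0) (1 - phi_2^2) = phi_1 (1 + phi_2) gamma(1) + c_0.
  phi_1 (1 + phi_2) = (-0.461)(0.611) = -0.281671,   1 - phi_2^2 = 0.848679.
Replace gamma(1) by A gamma(0) + B and collect gamma(0):
  gamma(0) [0.848679 - (-0.281671)(-0.331893)] = c_0 = 4
  gamma(0) * 0.755194 = 4
  gamma(0) = 4 / 0.755194 = 5.296651.
  gamma(1) = A gamma(0) = (-0.331893)(5.296651) = -1.757924.
  gamma(2) = phi_1 gamma(1) + phi_2 gamma(0) = (-0.461)(-1.757924) + (-0.389)(5.296651) = -1.249994.
Therefore gamma(2) = -1.2500 (to 4 decimal places).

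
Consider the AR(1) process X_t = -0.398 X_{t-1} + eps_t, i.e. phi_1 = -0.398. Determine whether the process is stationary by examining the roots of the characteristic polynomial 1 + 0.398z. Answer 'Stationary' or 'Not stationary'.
\text{Stationary}

The AR(p) characteristic polynomial is P(z) = 1 + 0.398z.
Stationarity requires all roots to lie outside the unit circle, i.e. |z| > 1 for every root.
This is linear in z: 1 + (0.398) z = 0  =>  z = -1/(0.398) = -2.512563,  |z| = 2.512563.
Moduli of all roots: 2.5126.
All moduli strictly greater than 1? Yes.
Verdict: Stationary.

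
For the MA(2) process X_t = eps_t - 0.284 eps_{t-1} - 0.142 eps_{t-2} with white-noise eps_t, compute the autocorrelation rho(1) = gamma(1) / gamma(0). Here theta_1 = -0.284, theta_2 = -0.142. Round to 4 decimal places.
\rho(1) = -0.2214

For an MA(q) process with theta_0 = 1, the autocovariance is
  gamma(k) = sigma^2 * sum_{i=0..q-k} theta_i * theta_{i+k},
and rho(k) = gamma(k) / gamma(0). Sigma^2 cancels.
  numerator   = (1)*(-0.284) + (-0.284)*(-0.142) = -0.243672.
  denominator = (1)^2 + (-0.284)^2 + (-0.142)^2 = 1.10082.
  rho(1) = -0.243672 / 1.10082 = -0.2214.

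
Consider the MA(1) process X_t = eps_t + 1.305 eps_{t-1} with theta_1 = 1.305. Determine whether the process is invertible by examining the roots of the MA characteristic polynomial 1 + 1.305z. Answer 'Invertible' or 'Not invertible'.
\text{Not invertible}

The MA(q) characteristic polynomial is P(z) = 1 + 1.305z.
Invertibility requires all roots to lie outside the unit circle, i.e. |z| > 1 for every root.
This is linear in z: 1 + (1.305) z = 0  =>  z = -1/(1.305) = -0.766284,  |z| = 0.766284.
Moduli of all roots: 0.7663.
All moduli strictly greater than 1? No.
Verdict: Not invertible.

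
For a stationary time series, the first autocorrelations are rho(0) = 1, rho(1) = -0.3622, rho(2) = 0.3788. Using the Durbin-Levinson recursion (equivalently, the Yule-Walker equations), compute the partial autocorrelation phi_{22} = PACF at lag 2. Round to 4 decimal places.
\phi_{22} = 0.2850

The PACF at lag k is phi_{kk}, the last component of the solution
to the Yule-Walker system G_k phi = r_k where
  (G_k)_{ij} = rho(|i - j|), (r_k)_i = rho(i), i,j = 1..k.
Equivalently, Durbin-Levinson gives phi_{kk} iteratively:
  phi_{11} = rho(1)
  phi_{kk} = [rho(k) - sum_{j=1..k-1} phi_{k-1,j} rho(k-j)]
            / [1 - sum_{j=1..k-1} phi_{k-1,j} rho(j)],
  phi_{k,j} = phi_{k-1,j} - phi_{kk} phi_{k-1,k-j},  j = 1..k-1.
Step k = 1:
  phi_11 = rho(1) = -0.3622.
Step k = 2:
  phi_22 = [rho(2) - phi_11 rho(1)] / [1 - phi_11 rho(1)] = [0.3788 - (-0.3622)(-0.3622)] / [1 - (-0.3622)(-0.3622)]
         = 0.24761116 / 0.86881116 = 0.285.
Therefore phi_{22} = 0.2850.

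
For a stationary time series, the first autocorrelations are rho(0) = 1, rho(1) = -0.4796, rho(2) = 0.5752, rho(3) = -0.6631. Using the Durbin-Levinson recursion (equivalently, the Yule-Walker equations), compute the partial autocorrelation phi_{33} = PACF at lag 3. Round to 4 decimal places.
\phi_{33} = -0.4810

The PACF at lag k is phi_{kk}, the last component of the solution
to the Yule-Walker system G_k phi = r_k where
  (G_k)_{ij} = rho(|i - j|), (r_k)_i = rho(i), i,j = 1..k.
Equivalently, Durbin-Levinson gives phi_{kk} iteratively:
  phi_{11} = rho(1)
  phi_{kk} = [rho(k) - sum_{j=1..k-1} phi_{k-1,j} rho(k-j)]
            / [1 - sum_{j=1..k-1} phi_{k-1,j} rho(j)],
  phi_{k,j} = phi_{k-1,j} - phi_{kk} phi_{k-1,k-j},  j = 1..k-1.
Step k = 1:
  phi_11 = rho(1) = -0.4796.
Step k = 2:
  phi_22 = [rho(2) - phi_11 rho(1)] / [1 - phi_11 rho(1)] = [0.5752 - (-0.4796)(-0.4796)] / [1 - (-0.4796)(-0.4796)]
         = 0.34518384 / 0.76998384 = 0.4483.
  Update: phi_21 = phi_11 - phi_22 phi_11 = -0.4796 - (0.4483)(-0.4796) = -0.264595.
Step k = 3:
  phi_33 = [rho(3) - phi_21 rho(2) - phi_22 rho(1)] / [1 - phi_21 rho(1) - phi_22 rho(2)]
    numerator   = -0.6631 - (-0.264595)(0.5752) - (0.4483)(-0.4796) = -0.29590007
    denominator = 1 - (-0.264595)(-0.4796) - (0.4483)(0.5752) = 0.61523789
  phi_33 = -0.29590007 / 0.61523789 = -0.481.
Therefore phi_{33} = -0.4810.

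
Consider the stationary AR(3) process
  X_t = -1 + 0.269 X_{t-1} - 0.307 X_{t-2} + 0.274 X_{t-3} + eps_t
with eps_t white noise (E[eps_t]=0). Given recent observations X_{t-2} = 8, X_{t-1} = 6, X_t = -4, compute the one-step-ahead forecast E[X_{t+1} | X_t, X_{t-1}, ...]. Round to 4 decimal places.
E[X_{t+1} \mid \mathcal F_t] = -1.7260

For an AR(p) model X_t = c + sum_i phi_i X_{t-i} + eps_t, the
one-step-ahead conditional mean is
  E[X_{t+1} | X_t, ...] = c + sum_i phi_i X_{t+1-i}.
Substitute known values:
  E[X_{t+1} | ...] = -1 + (0.269) * (-4) + (-0.307) * (6) + (0.274) * (8)
                   = -1.7260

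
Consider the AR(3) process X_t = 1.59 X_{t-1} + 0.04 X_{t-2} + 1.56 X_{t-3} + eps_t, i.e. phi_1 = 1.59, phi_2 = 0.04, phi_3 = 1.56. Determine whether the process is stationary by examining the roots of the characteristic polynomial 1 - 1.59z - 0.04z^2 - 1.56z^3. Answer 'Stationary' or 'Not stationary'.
\text{Not stationary}

The AR(p) characteristic polynomial is P(z) = 1 - 1.59z - 0.04z^2 - 1.56z^3.
Stationarity requires all roots to lie outside the unit circle, i.e. |z| > 1 for every root.
Degree 3: look for a simple real root z0 first, then factor out (1 - z/z0) and solve the remaining quadratic.
Testing z0 = 0.5: P(0.5) = 1 + (-1.59)(0.5) + (-0.04)(0.5)^2 + (-1.56)(0.5)^3
  = 1 + (-0.795) + (-0.01) + (-0.195) = 0.  So z_0 = 0.5 is a root, |z_0| = 0.5.
Divide out the factor (1 - 2 z) = (1 - z/z0) (since 1/z0 = 2):
  P(z) = (1 - 2 z)(1 + (0.41) z + (0.78) z^2)
  [check: z-coef 0.41 - (2) = -1.59; z^2-coef 0.78 - (2)(0.41) = -0.04; z^3-coef -(2)(0.78) = -1.56.]
Remaining roots from the quadratic factor 1 + (0.41) z + (0.78) z^2:
  Set 1 + (0.41) z + (0.78) z^2 = 0, i.e. a z^2 + b z + c = 0 with a = 0.78, b = 0.41, c = 1.
  Discriminant D = b^2 - 4ac = (0.41)^2 - 4*(0.78)*1 = 0.1681 - (3.12) = -2.9519.
  D < 0, so the roots are the complex-conjugate pair z = (-b +/- i sqrt(-D)) / (2a) = -0.2628 +/- 1.1014i.
  For a conjugate pair |z|^2 = z * conj(z) = (product of roots) = c/a = 1/(0.78) = 1.282051, so |z| = sqrt(1.282051) = 1.1323 for both roots.
Moduli of all roots: 0.5000, 1.1323, 1.1323.
All moduli strictly greater than 1? No.
Verdict: Not stationary.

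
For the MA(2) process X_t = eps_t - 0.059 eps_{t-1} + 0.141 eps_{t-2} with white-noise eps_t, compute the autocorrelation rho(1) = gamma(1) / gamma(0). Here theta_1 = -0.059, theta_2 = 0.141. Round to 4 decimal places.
\rho(1) = -0.0658

For an MA(q) process with theta_0 = 1, the autocovariance is
  gamma(k) = sigma^2 * sum_{i=0..q-k} theta_i * theta_{i+k},
and rho(k) = gamma(k) / gamma(0). Sigma^2 cancels.
  numerator   = (1)*(-0.059) + (-0.059)*(0.141) = -0.067319.
  denominator = (1)^2 + (-0.059)^2 + (0.141)^2 = 1.023362.
  rho(1) = -0.067319 / 1.023362 = -0.0658.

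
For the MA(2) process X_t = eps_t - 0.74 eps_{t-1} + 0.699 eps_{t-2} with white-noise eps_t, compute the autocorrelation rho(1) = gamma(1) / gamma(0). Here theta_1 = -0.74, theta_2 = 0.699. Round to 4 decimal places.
\rho(1) = -0.6175

For an MA(q) process with theta_0 = 1, the autocovariance is
  gamma(k) = sigma^2 * sum_{i=0..q-k} theta_i * theta_{i+k},
and rho(k) = gamma(k) / gamma(0). Sigma^2 cancels.
  numerator   = (1)*(-0.74) + (-0.74)*(0.699) = -1.25726.
  denominator = (1)^2 + (-0.74)^2 + (0.699)^2 = 2.036201.
  rho(1) = -1.25726 / 2.036201 = -0.6175.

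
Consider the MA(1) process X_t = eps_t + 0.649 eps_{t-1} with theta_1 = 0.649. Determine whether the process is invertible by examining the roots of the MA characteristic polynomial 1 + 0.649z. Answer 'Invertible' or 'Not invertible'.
\text{Invertible}

The MA(q) characteristic polynomial is P(z) = 1 + 0.649z.
Invertibility requires all roots to lie outside the unit circle, i.e. |z| > 1 for every root.
This is linear in z: 1 + (0.649) z = 0  =>  z = -1/(0.649) = -1.540832,  |z| = 1.540832.
Moduli of all roots: 1.5408.
All moduli strictly greater than 1? Yes.
Verdict: Invertible.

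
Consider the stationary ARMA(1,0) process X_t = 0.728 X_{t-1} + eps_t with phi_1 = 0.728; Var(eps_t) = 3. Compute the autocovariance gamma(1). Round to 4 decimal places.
\gamma(1) = 4.6467

Multiply the model equation by X_{t-k} and take expectations. With theta_0 = psi_0 = 1 and psi_j the MA(infinity) weights, this gives
  gamma(k) - sum_i phi_i gamma(k-i) = c_k,
  c_k = sigma^2 * sum_{j=k..q} theta_j psi_{j-k}   (c_k = 0 for k > q),
using gamma(-m) = gamma(m).
Pure AR (q = 0): c_0 = sigma^2 = 3, c_k = 0 for k >= 1.
Equations for k = 0 and k = 1 (AR order 1):
  gamma(0) = phi_1 gamma(1) + c_0
  gamma(1) = phi_1 gamma(0) + c_1
Substituting the second into the first: gamma(0) (1 - phi_1^2) = c_0 + phi_1 c_1, so
  gamma(0) = c_0 / (1 - phi_1^2) = 3 / (1 - (0.728)^2) = 3 / 0.470016 = 6.382761.
  gamma(1) = phi_1 gamma(0) = (0.728)(6.382761) = 4.64665.
Therefore gamma(1) = 4.6467 (to 4 decimal places).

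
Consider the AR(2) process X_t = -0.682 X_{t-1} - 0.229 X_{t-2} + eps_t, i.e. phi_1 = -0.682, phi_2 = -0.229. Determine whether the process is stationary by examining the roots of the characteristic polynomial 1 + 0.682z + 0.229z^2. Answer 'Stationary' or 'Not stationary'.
\text{Stationary}

The AR(p) characteristic polynomial is P(z) = 1 + 0.682z + 0.229z^2.
Stationarity requires all roots to lie outside the unit circle, i.e. |z| > 1 for every root.
Set 1 + (0.682) z + (0.229) z^2 = 0, i.e. a z^2 + b z + c = 0 with a = 0.229, b = 0.682, c = 1.
Discriminant D = b^2 - 4ac = (0.682)^2 - 4*(0.229)*1 = 0.465124 - (0.916) = -0.450876.
D < 0, so the roots are the complex-conjugate pair z = (-b +/- i sqrt(-D)) / (2a) = -1.4891 +/- 1.4661i.
For a conjugate pair |z|^2 = z * conj(z) = (product of roots) = c/a = 1/(0.229) = 4.366812, so |z| = sqrt(4.366812) = 2.0897 for both roots.
Moduli of all roots: 2.0897, 2.0897.
All moduli strictly greater than 1? Yes.
Verdict: Stationary.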